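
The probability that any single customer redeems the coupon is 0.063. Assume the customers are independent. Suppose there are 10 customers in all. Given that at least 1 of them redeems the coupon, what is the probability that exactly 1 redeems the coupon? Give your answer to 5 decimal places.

X ~ Binomial(10, 0.063). Want P(X=1 | X≥1) = P(X=1) / P(X≥1).
P(X=1) = C(10,1)·0.063^1·0.937^9 = 0.3507493
P(X≥1) = 1 − 0.5216701 = 0.4783299
Ratio = 0.3507493 / 0.4783299 = 0.7332791

0.73328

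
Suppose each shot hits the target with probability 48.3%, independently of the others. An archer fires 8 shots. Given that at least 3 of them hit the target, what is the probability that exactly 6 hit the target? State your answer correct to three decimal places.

0.114

X ~ Binomial(8, 0.483). Want P(X=6 | X≥3) = P(X=6) / P(X≥3).
P(X=6) = C(8,6)·0.483^6·0.517^2 = 0.09502
P(X≥3) = 1 − 0.00510 − 0.03815 − 0.12474 = 0.83201
Ratio = 0.09502 / 0.83201 = 0.11421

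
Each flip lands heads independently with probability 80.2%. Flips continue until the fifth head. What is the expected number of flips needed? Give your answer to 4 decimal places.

Y = total flips until the fifth success; negative binomial with r=5, p=0.802.
E[Y] = r / p = 5 / 0.802 = 6.234414

6.2344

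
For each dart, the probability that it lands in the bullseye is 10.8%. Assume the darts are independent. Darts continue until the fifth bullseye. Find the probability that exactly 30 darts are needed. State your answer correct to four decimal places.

0.0200

Y = trial on which the fifth success occurs; negative binomial, r=5, p=0.108.
P(Y=30) = C(29,4) · p^5 · (1−p)^25
= 23751 · 1.4693e-05 · 0.057428 = 0.020041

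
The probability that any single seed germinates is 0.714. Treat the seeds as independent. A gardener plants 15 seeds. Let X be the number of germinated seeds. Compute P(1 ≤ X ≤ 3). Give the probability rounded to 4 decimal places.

0.0001

X ~ Binomial(15, 0.714); P(1 ≤ X ≤ 3) = Σ C(15,k) p^k (1−p)^(15−k) over k:
  k=1: C(15,1)·0.714^1·0.286^14 = 0.000000
  k=2: C(15,2)·0.714^2·0.286^13 = 0.000005
  k=3: C(15,3)·0.714^3·0.286^12 = 0.000050
Total = 0.000054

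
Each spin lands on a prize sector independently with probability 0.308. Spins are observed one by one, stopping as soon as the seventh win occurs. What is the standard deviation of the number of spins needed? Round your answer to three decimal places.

7.146

Y = total spins until the seventh success; negative binomial with r=7, p=0.308.
SD(Y) = √[r(1−p)/p²] = √(51.06257) = 7.14581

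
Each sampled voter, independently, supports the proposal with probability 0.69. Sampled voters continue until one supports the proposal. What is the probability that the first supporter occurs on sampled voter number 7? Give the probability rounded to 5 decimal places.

0.00061

Geometric (trials to first success), p = 0.69.
P(Y = 7) = (1−p)^6 · p = 0.0008875 · 0.69 = 0.0006124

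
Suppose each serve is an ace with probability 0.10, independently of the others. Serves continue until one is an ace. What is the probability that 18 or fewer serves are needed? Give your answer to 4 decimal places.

Y = number of serves to the first success; geometric, p = 0.10.
P(Y ≤ 18) = 1 − (1−p)^18 = 1 − 0.150095 = 0.849905

0.8499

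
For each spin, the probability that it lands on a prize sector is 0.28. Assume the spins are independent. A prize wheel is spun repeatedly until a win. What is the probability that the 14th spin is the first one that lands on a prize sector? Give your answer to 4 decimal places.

Geometric (trials to first success), p = 0.28.
P(Y = 14) = (1−p)^13 · p = 0.013974 · 0.28 = 0.003913

0.0039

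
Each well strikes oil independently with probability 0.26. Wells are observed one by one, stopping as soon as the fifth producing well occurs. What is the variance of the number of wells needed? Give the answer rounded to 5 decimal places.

54.73373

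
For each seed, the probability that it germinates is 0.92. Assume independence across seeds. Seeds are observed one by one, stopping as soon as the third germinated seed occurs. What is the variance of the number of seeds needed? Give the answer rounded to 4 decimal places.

Y = total seeds until the third success; negative binomial with r=3, p=0.92.
Var(Y) = r(1−p)/p² = 3·0.08 / 0.92² = 0.283554

0.2836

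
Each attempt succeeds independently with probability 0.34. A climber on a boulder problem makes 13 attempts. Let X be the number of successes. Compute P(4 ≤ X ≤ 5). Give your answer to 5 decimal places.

0.43758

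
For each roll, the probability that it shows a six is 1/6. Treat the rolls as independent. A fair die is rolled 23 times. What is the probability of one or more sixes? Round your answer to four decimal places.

0.9849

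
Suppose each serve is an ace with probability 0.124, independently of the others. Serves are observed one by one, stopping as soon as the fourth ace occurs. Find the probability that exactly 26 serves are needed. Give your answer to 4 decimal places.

Y = trial on which the fourth success occurs; negative binomial, r=4, p=0.124.
P(Y=26) = C(25,3) · p^4 · (1−p)^22
= 2300 · 0.00023642 · 0.054336 = 0.029546

0.0295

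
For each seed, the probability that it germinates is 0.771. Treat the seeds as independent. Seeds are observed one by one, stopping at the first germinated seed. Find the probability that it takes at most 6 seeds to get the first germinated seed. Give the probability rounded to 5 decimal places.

0.99986

Y = number of seeds to the first success; geometric, p = 0.771.
P(Y ≤ 6) = 1 − (1−p)^6 = 1 − 0.0001442 = 0.9998558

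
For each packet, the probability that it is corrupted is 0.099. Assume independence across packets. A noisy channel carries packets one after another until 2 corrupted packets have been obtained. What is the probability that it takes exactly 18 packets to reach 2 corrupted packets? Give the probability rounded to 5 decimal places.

0.03143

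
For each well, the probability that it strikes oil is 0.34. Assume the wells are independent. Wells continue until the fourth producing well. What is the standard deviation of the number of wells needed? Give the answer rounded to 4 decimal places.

4.7788

Y = total wells until the fourth success; negative binomial with r=4, p=0.34.
SD(Y) = √[r(1−p)/p²] = √(22.837370) = 4.778846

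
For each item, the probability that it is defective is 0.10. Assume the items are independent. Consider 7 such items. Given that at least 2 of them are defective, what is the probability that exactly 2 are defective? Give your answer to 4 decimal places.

X ~ Binomial(7, 0.10). Want P(X=2 | X≥2) = P(X=2) / P(X≥2).
P(X=2) = C(7,2)·0.10^2·0.90^5 = 0.124003
P(X≥2) = 1 − 0.478297 − 0.372009 = 0.149694
Ratio = 0.124003 / 0.149694 = 0.828374

0.8284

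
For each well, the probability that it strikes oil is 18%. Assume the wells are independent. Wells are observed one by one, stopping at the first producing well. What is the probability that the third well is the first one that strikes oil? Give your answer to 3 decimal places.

0.121

Geometric (trials to first success), p = 0.18.
P(Y = 3) = (1−p)^2 · p = 0.6724 · 0.18 = 0.12103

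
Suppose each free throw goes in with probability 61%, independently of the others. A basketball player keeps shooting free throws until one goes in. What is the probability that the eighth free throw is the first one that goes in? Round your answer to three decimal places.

0.001

Geometric (trials to first success), p = 0.61.
P(Y = 8) = (1−p)^7 · p = 0.0013723 · 0.61 = 0.00084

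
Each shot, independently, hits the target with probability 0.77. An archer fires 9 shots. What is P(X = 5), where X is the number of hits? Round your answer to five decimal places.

0.09544

X ~ Binomial(n=9, p=0.77).
P(X=5) = C(9,5) · p^5 · (1−p)^4
= 126 · 0.27068 · 0.0027984 = 0.0954411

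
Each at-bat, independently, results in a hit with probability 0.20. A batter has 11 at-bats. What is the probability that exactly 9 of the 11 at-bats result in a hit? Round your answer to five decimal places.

0.00002

X ~ Binomial(n=11, p=0.20).
P(X=9) = C(11,9) · p^9 · (1−p)^2
= 55 · 5.12e-07 · 0.64 = 0.0000180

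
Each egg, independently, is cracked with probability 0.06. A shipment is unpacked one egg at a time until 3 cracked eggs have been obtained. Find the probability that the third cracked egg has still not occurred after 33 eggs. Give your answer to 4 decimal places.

Needing more than 33 eggs ⇔ fewer than 3 successes in the first 33. With X ~ Binomial(33, 0.06), P(Y > 33) = P(X ≤ 2).
  k=0: C(33,0)·0.06^0·0.94^33 = 0.129783
  k=1: C(33,1)·0.06^1·0.94^32 = 0.273374
  k=2: C(33,2)·0.06^2·0.94^31 = 0.279190
P(X ≤ 2) = 0.682347

0.6823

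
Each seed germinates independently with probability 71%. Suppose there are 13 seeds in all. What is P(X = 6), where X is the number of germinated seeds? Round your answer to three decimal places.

0.038

X ~ Binomial(n=13, p=0.71).
P(X=6) = C(13,6) · p^6 · (1−p)^7
= 1716 · 0.1281 · 0.0001725 = 0.03792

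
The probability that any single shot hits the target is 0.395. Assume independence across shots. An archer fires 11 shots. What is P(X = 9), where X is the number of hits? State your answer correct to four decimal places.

X ~ Binomial(n=11, p=0.395).
P(X=9) = C(11,9) · p^9 · (1−p)^2
= 55 · 0.00023409 · 0.36602 = 0.004712

0.0047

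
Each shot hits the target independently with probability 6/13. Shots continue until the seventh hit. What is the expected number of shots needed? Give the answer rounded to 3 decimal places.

Y = total shots until the seventh success; negative binomial with r=7, p=0.461538.
E[Y] = r / p = 7 / 0.461538 = 15.16667

15.167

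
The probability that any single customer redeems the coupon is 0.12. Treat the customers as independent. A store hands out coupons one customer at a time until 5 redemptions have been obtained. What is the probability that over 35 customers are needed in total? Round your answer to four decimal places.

0.5875

Needing more than 35 customers ⇔ fewer than 5 successes in the first 35. With X ~ Binomial(35, 0.12), P(Y > 35) = P(X ≤ 4).
  k=0: C(35,0)·0.12^0·0.88^35 = 0.011400
  k=1: C(35,1)·0.12^1·0.88^34 = 0.054408
  k=2: C(35,2)·0.12^2·0.88^33 = 0.126127
  k=3: C(35,3)·0.12^3·0.88^32 = 0.189190
  k=4: C(35,4)·0.12^4·0.88^31 = 0.206389
P(X ≤ 4) = 0.587514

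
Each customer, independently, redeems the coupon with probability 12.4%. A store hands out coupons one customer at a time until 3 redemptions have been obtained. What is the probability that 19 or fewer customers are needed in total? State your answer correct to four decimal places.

0.4248

Finishing within 19 customers ⇔ at least 3 successes in the first 19. With X ~ Binomial(19, 0.124), P(Y ≤ 19) = 1 − P(X ≤ 2).
  k=0: C(19,0)·0.124^0·0.876^19 = 0.080831
  k=1: C(19,1)·0.124^1·0.876^18 = 0.217395
  k=2: C(19,2)·0.124^2·0.876^17 = 0.276955
1 − 0.575181 = 0.424819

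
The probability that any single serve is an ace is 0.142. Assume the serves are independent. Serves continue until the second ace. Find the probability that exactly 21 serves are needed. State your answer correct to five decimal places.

0.02197

Y = trial on which the second success occurs; negative binomial, r=2, p=0.142.
P(Y=21) = C(20,1) · p^2 · (1−p)^19
= 20 · 0.020164 · 0.054483 = 0.0219718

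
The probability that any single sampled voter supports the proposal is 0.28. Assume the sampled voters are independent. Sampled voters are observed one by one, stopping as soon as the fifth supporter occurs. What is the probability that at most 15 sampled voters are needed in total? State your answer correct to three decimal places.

Finishing within 15 sampled voters ⇔ at least 5 successes in the first 15. With X ~ Binomial(15, 0.28), P(Y ≤ 15) = 1 − P(X ≤ 4).
  k=0: C(15,0)·0.28^0·0.72^15 = 0.00724
  k=1: C(15,1)·0.28^1·0.72^14 = 0.04226
  k=2: C(15,2)·0.28^2·0.72^13 = 0.11503
  k=3: C(15,3)·0.28^3·0.72^12 = 0.19385
  k=4: C(15,4)·0.28^4·0.72^11 = 0.22616
1 − 0.58455 = 0.41545

0.415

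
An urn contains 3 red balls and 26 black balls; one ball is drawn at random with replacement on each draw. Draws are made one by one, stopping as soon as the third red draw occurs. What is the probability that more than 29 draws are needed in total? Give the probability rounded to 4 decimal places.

0.4109

Needing more than 29 draws ⇔ fewer than 3 successes in the first 29. With X ~ Binomial(29, 0.103448), P(Y > 29) = P(X ≤ 2).
  k=0: C(29,0)·0.103448^0·0.896552^29 = 0.042139
  k=1: C(29,1)·0.103448^1·0.896552^28 = 0.141004
  k=2: C(29,2)·0.103448^2·0.896552^27 = 0.227775
P(X ≤ 2) = 0.410918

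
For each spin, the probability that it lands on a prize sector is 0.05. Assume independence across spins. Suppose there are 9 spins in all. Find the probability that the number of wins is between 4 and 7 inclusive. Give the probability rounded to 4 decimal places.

X ~ Binomial(9, 0.05); P(4 ≤ X ≤ 7) = Σ C(9,k) p^k (1−p)^(9−k) over k:
  k=4: C(9,4)·0.05^4·0.95^5 = 0.000609
  k=5: C(9,5)·0.05^5·0.95^4 = 0.000032
  k=6: C(9,6)·0.05^6·0.95^3 = 0.000001
  k=7: C(9,7)·0.05^7·0.95^2 = 0.000000
Total = 0.000643

0.0006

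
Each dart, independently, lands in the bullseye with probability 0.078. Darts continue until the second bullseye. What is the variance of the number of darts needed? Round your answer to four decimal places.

Y = total darts until the second success; negative binomial with r=2, p=0.078.
Var(Y) = r(1−p)/p² = 2·0.922 / 0.078² = 303.090072

303.0901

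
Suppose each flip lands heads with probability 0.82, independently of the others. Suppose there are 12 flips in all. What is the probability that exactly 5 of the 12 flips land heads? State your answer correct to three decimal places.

X ~ Binomial(n=12, p=0.82).
P(X=5) = C(12,5) · p^5 · (1−p)^7
= 792 · 0.37074 · 6.1222e-06 = 0.00180

0.002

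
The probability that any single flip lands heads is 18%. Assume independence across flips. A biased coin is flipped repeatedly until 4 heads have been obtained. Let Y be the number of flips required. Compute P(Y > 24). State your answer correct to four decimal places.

Needing more than 24 flips ⇔ fewer than 4 successes in the first 24. With X ~ Binomial(24, 0.18), P(Y > 24) = P(X ≤ 3).
  k=0: C(24,0)·0.18^0·0.82^24 = 0.008541
  k=1: C(24,1)·0.18^1·0.82^23 = 0.044999
  k=2: C(24,2)·0.18^2·0.82^22 = 0.113595
  k=3: C(24,3)·0.18^3·0.82^21 = 0.182860
P(X ≤ 3) = 0.349995

0.3500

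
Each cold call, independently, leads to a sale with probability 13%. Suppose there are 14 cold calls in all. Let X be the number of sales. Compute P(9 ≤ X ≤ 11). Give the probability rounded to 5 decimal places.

X ~ Binomial(14, 0.13); P(9 ≤ X ≤ 11) = Σ C(14,k) p^k (1−p)^(14−k) over k:
  k=9: C(14,9)·0.13^9·0.87^5 = 0.0000106
  k=10: C(14,10)·0.13^10·0.87^4 = 0.0000008
  k=11: C(14,11)·0.13^11·0.87^3 = 0.0000000
Total = 0.0000114

0.00001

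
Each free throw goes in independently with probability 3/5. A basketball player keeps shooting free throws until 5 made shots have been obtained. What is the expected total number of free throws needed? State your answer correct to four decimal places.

Y = total free throws until the fifth success; negative binomial with r=5, p=0.60.
E[Y] = r / p = 5 / 0.60 = 8.333333

8.3333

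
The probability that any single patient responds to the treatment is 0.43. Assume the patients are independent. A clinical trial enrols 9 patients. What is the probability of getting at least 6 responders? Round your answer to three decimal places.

0.137

X ~ Binomial(9, 0.43); P(X ≥ 6) = Σ C(9,k) p^k (1−p)^(9−k) over k:
  k=6: C(9,6)·0.43^6·0.57^3 = 0.09834
  k=7: C(9,7)·0.43^7·0.57^2 = 0.03179
  k=8: C(9,8)·0.43^8·0.57^1 = 0.00600
  k=9: C(9,9)·0.43^9·0.57^0 = 0.00050
Total = 0.13663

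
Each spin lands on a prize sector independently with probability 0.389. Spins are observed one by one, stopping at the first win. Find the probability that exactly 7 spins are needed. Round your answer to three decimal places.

Geometric (trials to first success), p = 0.389.
P(Y = 7) = (1−p)^6 · p = 0.052029 · 0.389 = 0.02024

0.020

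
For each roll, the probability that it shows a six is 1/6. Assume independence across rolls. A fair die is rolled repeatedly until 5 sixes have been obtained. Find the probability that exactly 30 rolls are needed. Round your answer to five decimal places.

0.03202

Y = trial on which the fifth success occurs; negative binomial, r=5, p=0.166667.
P(Y=30) = C(29,4) · p^5 · (1−p)^25
= 23751 · 0.0001286 · 0.010483 = 0.0320180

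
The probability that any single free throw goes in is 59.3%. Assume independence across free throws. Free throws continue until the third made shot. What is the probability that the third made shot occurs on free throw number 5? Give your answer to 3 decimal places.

Y = trial on which the third success occurs; negative binomial, r=3, p=0.593.
P(Y=5) = C(4,2) · p^3 · (1−p)^2
= 6 · 0.20853 · 0.16565 = 0.20725

0.207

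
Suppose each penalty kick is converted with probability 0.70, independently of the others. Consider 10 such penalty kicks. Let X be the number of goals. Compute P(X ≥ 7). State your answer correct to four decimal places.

X ~ Binomial(10, 0.70); P(X ≥ 7) = Σ C(10,k) p^k (1−p)^(10−k) over k:
  k=7: C(10,7)·0.70^7·0.30^3 = 0.266828
  k=8: C(10,8)·0.70^8·0.30^2 = 0.233474
  k=9: C(10,9)·0.70^9·0.30^1 = 0.121061
  k=10: C(10,10)·0.70^10·0.30^0 = 0.028248
Total = 0.649611

0.6496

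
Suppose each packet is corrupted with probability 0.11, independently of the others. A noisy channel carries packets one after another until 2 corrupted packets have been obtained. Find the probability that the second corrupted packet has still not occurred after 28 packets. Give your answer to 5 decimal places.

0.17073

Needing more than 28 packets ⇔ fewer than 2 successes in the first 28. With X ~ Binomial(28, 0.11), P(Y > 28) = P(X ≤ 1).
  k=0: C(28,0)·0.11^0·0.89^28 = 0.0382754
  k=1: C(28,1)·0.11^1·0.89^27 = 0.1324588
P(X ≤ 1) = 0.1707343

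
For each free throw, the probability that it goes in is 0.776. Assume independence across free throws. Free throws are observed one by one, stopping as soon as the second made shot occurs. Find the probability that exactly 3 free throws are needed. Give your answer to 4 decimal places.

0.2698

Y = trial on which the second success occurs; negative binomial, r=2, p=0.776.
P(Y=3) = C(2,1) · p^2 · (1−p)^1
= 2 · 0.60218 · 0.224 = 0.269775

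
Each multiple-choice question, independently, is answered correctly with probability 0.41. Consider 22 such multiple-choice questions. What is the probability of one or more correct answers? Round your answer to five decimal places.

P(at least one) = 1 − P(none) = 1 − (1 − 0.41)^22
= 1 − 0.0000091 = 0.9999909

0.99999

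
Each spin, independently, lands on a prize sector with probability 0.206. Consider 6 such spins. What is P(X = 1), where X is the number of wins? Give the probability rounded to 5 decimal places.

X ~ Binomial(n=6, p=0.206).
P(X=1) = C(6,1) · p^1 · (1−p)^5
= 6 · 0.206 · 0.31557 = 0.3900506

0.39005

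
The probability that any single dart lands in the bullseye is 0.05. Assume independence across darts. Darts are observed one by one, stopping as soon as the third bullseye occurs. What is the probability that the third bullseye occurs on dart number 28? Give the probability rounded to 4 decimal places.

Y = trial on which the third success occurs; negative binomial, r=3, p=0.05.
P(Y=28) = C(27,2) · p^3 · (1−p)^25
= 351 · 0.000125 · 0.27739 = 0.012170

0.0122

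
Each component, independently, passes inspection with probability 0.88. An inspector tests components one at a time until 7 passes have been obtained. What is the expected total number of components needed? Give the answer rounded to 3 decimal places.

7.955

Y = total components until the seventh success; negative binomial with r=7, p=0.88.
E[Y] = r / p = 7 / 0.88 = 7.95455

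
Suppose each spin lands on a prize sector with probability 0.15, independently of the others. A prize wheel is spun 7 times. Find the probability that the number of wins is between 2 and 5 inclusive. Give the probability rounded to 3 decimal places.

0.283

X ~ Binomial(7, 0.15); P(2 ≤ X ≤ 5) = Σ C(7,k) p^k (1−p)^(7−k) over k:
  k=2: C(7,2)·0.15^2·0.85^5 = 0.20965
  k=3: C(7,3)·0.15^3·0.85^4 = 0.06166
  k=4: C(7,4)·0.15^4·0.85^3 = 0.01088
  k=5: C(7,5)·0.15^5·0.85^2 = 0.00115
Total = 0.28335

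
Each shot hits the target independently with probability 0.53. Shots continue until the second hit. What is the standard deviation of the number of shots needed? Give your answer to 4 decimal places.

1.8293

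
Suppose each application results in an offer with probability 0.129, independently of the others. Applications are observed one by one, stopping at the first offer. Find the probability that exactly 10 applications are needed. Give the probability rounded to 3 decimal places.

Geometric (trials to first success), p = 0.129.
P(Y = 10) = (1−p)^9 · p = 0.28851 · 0.129 = 0.03722

0.037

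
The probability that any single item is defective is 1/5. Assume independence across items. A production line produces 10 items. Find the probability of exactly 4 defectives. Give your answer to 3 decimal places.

0.088

X ~ Binomial(n=10, p=0.20).
P(X=4) = C(10,4) · p^4 · (1−p)^6
= 210 · 0.0016 · 0.26214 = 0.08808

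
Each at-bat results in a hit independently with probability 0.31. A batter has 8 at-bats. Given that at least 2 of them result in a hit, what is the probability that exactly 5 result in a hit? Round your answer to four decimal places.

0.0689

X ~ Binomial(8, 0.31). Want P(X=5 | X≥2) = P(X=5) / P(X≥2).
P(X=5) = C(8,5)·0.31^5·0.69^3 = 0.052668
P(X≥2) = 1 − 0.051380 − 0.184670 = 0.763951
Ratio = 0.052668 / 0.763951 = 0.068941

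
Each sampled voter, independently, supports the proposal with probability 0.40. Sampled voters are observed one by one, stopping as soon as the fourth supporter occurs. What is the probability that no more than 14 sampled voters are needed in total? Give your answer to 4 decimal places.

Finishing within 14 sampled voters ⇔ at least 4 successes in the first 14. With X ~ Binomial(14, 0.40), P(Y ≤ 14) = 1 − P(X ≤ 3).
  k=0: C(14,0)·0.40^0·0.60^14 = 0.000784
  k=1: C(14,1)·0.40^1·0.60^13 = 0.007314
  k=2: C(14,2)·0.40^2·0.60^12 = 0.031694
  k=3: C(14,3)·0.40^3·0.60^11 = 0.084517
1 − 0.124309 = 0.875691

0.8757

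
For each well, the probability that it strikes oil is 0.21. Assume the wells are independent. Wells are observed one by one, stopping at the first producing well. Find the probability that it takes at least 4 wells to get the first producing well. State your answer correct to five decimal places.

Y = number of wells to the first success; geometric, p = 0.21.
P(Y > 3) = P(first 3 all fail) = (1−p)^3 = 0.4930390

0.49304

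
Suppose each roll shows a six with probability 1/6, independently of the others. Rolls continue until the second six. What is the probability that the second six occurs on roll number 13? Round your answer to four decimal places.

0.0449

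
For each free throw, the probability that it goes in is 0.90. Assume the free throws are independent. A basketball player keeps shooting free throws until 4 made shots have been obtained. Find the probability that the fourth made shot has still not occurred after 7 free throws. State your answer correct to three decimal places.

0.003

Needing more than 7 free throws ⇔ fewer than 4 successes in the first 7. With X ~ Binomial(7, 0.90), P(Y > 7) = P(X ≤ 3).
  k=0: C(7,0)·0.90^0·0.10^7 = 0.00000
  k=1: C(7,1)·0.90^1·0.10^6 = 0.00001
  k=2: C(7,2)·0.90^2·0.10^5 = 0.00017
  k=3: C(7,3)·0.90^3·0.10^4 = 0.00255
P(X ≤ 3) = 0.00273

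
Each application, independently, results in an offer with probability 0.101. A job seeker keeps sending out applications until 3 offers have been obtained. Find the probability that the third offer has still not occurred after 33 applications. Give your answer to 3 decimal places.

0.339

Needing more than 33 applications ⇔ fewer than 3 successes in the first 33. With X ~ Binomial(33, 0.101), P(Y > 33) = P(X ≤ 2).
  k=0: C(33,0)·0.101^0·0.899^33 = 0.02979
  k=1: C(33,1)·0.101^1·0.899^32 = 0.11044
  k=2: C(33,2)·0.101^2·0.899^31 = 0.19853
P(X ≤ 2) = 0.33877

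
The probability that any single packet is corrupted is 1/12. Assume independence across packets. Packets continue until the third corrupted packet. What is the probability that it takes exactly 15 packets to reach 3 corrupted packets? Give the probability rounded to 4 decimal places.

Y = trial on which the third success occurs; negative binomial, r=3, p=0.083333.
P(Y=15) = C(14,2) · p^3 · (1−p)^12
= 91 · 0.0005787 · 0.352 = 0.018537

0.0185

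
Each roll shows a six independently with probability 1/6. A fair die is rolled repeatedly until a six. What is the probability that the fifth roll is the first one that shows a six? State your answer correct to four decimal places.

0.0804

Geometric (trials to first success), p = 0.166667.
P(Y = 5) = (1−p)^4 · p = 0.48225 · 0.166667 = 0.080376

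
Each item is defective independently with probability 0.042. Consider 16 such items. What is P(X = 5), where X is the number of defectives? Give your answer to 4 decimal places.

0.0004

X ~ Binomial(n=16, p=0.042).
P(X=5) = C(16,5) · p^5 · (1−p)^11
= 4368 · 1.3069e-07 · 0.62376 = 0.000356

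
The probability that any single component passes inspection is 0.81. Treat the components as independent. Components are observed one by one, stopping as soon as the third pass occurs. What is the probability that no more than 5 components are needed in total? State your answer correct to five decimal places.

Finishing within 5 components ⇔ at least 3 successes in the first 5. With X ~ Binomial(5, 0.81), P(Y ≤ 5) = 1 − P(X ≤ 2).
  k=0: C(5,0)·0.81^0·0.19^5 = 0.0002476
  k=1: C(5,1)·0.81^1·0.19^4 = 0.0052780
  k=2: C(5,2)·0.81^2·0.19^3 = 0.0450019
1 − 0.0505275 = 0.9494725

0.94947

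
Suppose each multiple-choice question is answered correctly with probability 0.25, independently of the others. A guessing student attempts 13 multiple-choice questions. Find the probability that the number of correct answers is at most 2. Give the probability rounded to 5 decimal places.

0.33260

X ~ Binomial(13, 0.25); P(X ≤ 2) = Σ C(13,k) p^k (1−p)^(13−k) over k:
  k=0: C(13,0)·0.25^0·0.75^13 = 0.0237573
  k=1: C(13,1)·0.25^1·0.75^12 = 0.1029481
  k=2: C(13,2)·0.25^2·0.75^11 = 0.2058963
Total = 0.3326017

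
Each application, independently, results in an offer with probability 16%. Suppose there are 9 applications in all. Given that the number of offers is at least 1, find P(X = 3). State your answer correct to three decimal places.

0.153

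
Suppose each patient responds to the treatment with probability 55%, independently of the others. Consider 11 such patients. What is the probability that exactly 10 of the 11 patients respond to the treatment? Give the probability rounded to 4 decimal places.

0.0125

X ~ Binomial(n=11, p=0.55).
P(X=10) = C(11,10) · p^10 · (1−p)^1
= 11 · 0.002533 · 0.45 = 0.012538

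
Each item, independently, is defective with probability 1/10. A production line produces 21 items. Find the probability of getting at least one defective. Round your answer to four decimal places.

0.8906

P(at least one) = 1 − P(none) = 1 − (1 − 0.10)^21
= 1 − 0.109419 = 0.890581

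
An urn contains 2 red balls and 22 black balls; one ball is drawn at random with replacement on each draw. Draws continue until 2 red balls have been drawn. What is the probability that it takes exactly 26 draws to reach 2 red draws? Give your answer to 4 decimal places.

0.0215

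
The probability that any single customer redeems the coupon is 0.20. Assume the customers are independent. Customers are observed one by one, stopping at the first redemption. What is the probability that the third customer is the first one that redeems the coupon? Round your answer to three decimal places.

Geometric (trials to first success), p = 0.20.
P(Y = 3) = (1−p)^2 · p = 0.64 · 0.20 = 0.12800

0.128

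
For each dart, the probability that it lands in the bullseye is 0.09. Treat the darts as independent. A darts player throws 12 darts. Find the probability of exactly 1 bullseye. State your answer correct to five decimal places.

X ~ Binomial(n=12, p=0.09).
P(X=1) = C(12,1) · p^1 · (1−p)^11
= 12 · 0.09 · 0.35437 = 0.3827182

0.38272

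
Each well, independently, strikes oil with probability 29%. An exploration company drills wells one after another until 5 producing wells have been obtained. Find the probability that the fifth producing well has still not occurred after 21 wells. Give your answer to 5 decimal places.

0.22708

Needing more than 21 wells ⇔ fewer than 5 successes in the first 21. With X ~ Binomial(21, 0.29), P(Y > 21) = P(X ≤ 4).
  k=0: C(21,0)·0.29^0·0.71^21 = 0.0007524
  k=1: C(21,1)·0.29^1·0.71^20 = 0.0064533
  k=2: C(21,2)·0.29^2·0.71^19 = 0.0263587
  k=3: C(21,3)·0.29^3·0.71^18 = 0.0681861
  k=4: C(21,4)·0.29^4·0.71^17 = 0.1253280
P(X ≤ 4) = 0.2270785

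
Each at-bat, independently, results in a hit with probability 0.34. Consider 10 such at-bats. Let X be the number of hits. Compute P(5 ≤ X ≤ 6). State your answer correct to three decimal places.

0.205

X ~ Binomial(10, 0.34); P(5 ≤ X ≤ 6) = Σ C(10,k) p^k (1−p)^(10−k) over k:
  k=5: C(10,5)·0.34^5·0.66^5 = 0.14339
  k=6: C(10,6)·0.34^6·0.66^4 = 0.06156
Total = 0.20494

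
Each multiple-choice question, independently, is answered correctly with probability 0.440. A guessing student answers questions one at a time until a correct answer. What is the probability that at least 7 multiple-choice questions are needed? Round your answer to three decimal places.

Y = number of multiple-choice questions to the first success; geometric, p = 0.44.
P(Y > 6) = P(first 6 all fail) = (1−p)^6 = 0.03084

0.031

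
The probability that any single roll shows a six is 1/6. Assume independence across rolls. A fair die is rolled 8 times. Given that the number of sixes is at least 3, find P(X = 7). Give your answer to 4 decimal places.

X ~ Binomial(8, 0.166667). Want P(X=7 | X≥3) = P(X=7) / P(X≥3).
P(X=7) = C(8,7)·0.166667^7·0.833333^1 = 0.000024
P(X≥3) = 1 − 0.232568 − 0.372109 − 0.260476 = 0.134847
Ratio = 0.000024 / 0.134847 = 0.000177

0.0002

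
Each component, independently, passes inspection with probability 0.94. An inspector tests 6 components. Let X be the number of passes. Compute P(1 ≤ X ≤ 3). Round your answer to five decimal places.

0.00376

X ~ Binomial(6, 0.94); P(1 ≤ X ≤ 3) = Σ C(6,k) p^k (1−p)^(6−k) over k:
  k=1: C(6,1)·0.94^1·0.06^5 = 0.0000044
  k=2: C(6,2)·0.94^2·0.06^4 = 0.0001718
  k=3: C(6,3)·0.94^3·0.06^3 = 0.0035881
Total = 0.0037643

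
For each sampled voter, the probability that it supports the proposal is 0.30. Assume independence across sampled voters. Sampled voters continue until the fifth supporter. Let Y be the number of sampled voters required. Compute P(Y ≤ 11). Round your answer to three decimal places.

0.210

Finishing within 11 sampled voters ⇔ at least 5 successes in the first 11. With X ~ Binomial(11, 0.30), P(Y ≤ 11) = 1 − P(X ≤ 4).
  k=0: C(11,0)·0.30^0·0.70^11 = 0.01977
  k=1: C(11,1)·0.30^1·0.70^10 = 0.09322
  k=2: C(11,2)·0.30^2·0.70^9 = 0.19975
  k=3: C(11,3)·0.30^3·0.70^8 = 0.25682
  k=4: C(11,4)·0.30^4·0.70^7 = 0.22013
1 − 0.78970 = 0.21030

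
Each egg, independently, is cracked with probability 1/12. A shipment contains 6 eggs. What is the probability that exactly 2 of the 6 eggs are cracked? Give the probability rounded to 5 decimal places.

X ~ Binomial(n=6, p=0.083333).
P(X=2) = C(6,2) · p^2 · (1−p)^4
= 15 · 0.0069444 · 0.70607 = 0.0735486

0.07355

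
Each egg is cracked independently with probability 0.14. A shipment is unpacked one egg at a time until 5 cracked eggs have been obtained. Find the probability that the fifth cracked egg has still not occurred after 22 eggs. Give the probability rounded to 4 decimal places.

Needing more than 22 eggs ⇔ fewer than 5 successes in the first 22. With X ~ Binomial(22, 0.14), P(Y > 22) = P(X ≤ 4).
  k=0: C(22,0)·0.14^0·0.86^22 = 0.036221
  k=1: C(22,1)·0.14^1·0.86^21 = 0.129723
  k=2: C(22,2)·0.14^2·0.86^20 = 0.221736
  k=3: C(22,3)·0.14^3·0.86^19 = 0.240644
  k=4: C(22,4)·0.14^4·0.86^18 = 0.186080
P(X ≤ 4) = 0.814405

0.8144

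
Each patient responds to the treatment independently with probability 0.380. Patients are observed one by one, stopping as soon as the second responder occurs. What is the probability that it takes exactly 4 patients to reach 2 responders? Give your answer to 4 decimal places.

0.1665

Y = trial on which the second success occurs; negative binomial, r=2, p=0.38.
P(Y=4) = C(3,1) · p^2 · (1−p)^2
= 3 · 0.1444 · 0.3844 = 0.166522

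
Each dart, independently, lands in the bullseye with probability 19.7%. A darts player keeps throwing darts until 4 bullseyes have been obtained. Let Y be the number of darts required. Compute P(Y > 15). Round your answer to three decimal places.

0.659

Needing more than 15 darts ⇔ fewer than 4 successes in the first 15. With X ~ Binomial(15, 0.197), P(Y > 15) = P(X ≤ 3).
  k=0: C(15,0)·0.197^0·0.803^15 = 0.03722
  k=1: C(15,1)·0.197^1·0.803^14 = 0.13695
  k=2: C(15,2)·0.197^2·0.803^13 = 0.23519
  k=3: C(15,3)·0.197^3·0.803^12 = 0.25003
P(X ≤ 3) = 0.65940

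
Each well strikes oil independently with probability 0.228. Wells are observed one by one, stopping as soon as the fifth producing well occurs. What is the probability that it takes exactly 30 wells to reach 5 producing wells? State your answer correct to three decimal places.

0.023

Y = trial on which the fifth success occurs; negative binomial, r=5, p=0.228.
P(Y=30) = C(29,4) · p^5 · (1−p)^25
= 23751 · 0.00061613 · 0.0015504 = 0.02269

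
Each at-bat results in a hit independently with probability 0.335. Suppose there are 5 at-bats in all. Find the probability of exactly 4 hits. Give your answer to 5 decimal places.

X ~ Binomial(n=5, p=0.335).
P(X=4) = C(5,4) · p^4 · (1−p)^1
= 5 · 0.012594 · 0.665 = 0.0418765

0.04188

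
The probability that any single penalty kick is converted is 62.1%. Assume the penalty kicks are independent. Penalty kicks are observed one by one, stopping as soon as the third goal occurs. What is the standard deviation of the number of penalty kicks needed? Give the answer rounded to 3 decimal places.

Y = total penalty kicks until the third success; negative binomial with r=3, p=0.621.
SD(Y) = √[r(1−p)/p²] = √(2.94834) = 1.71707

1.717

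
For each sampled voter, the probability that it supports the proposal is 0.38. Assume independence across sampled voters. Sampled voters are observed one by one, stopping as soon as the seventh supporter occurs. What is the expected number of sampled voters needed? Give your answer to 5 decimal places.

18.42105

Y = total sampled voters until the seventh success; negative binomial with r=7, p=0.38.
E[Y] = r / p = 7 / 0.38 = 18.4210526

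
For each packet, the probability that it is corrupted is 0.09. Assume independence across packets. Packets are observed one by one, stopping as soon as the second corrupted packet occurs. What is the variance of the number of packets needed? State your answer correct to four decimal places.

224.6914

Y = total packets until the second success; negative binomial with r=2, p=0.09.
Var(Y) = r(1−p)/p² = 2·0.91 / 0.09² = 224.691358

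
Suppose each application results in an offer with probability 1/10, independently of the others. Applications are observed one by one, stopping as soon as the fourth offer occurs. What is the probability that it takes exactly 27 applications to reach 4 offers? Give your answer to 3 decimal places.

Y = trial on which the fourth success occurs; negative binomial, r=4, p=0.10.
P(Y=27) = C(26,3) · p^4 · (1−p)^23
= 2600 · 0.0001 · 0.088629 = 0.02304

0.023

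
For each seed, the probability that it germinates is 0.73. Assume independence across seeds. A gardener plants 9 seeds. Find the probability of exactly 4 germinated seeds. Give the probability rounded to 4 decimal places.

0.0513

X ~ Binomial(n=9, p=0.73).
P(X=4) = C(9,4) · p^4 · (1−p)^5
= 126 · 0.28398 · 0.0014349 = 0.051343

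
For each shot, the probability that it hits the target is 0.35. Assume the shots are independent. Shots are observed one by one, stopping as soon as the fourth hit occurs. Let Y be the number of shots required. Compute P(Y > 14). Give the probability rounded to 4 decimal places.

0.2205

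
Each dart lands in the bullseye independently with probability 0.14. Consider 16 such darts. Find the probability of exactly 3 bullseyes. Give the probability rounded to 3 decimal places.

0.216

X ~ Binomial(n=16, p=0.14).
P(X=3) = C(16,3) · p^3 · (1−p)^13
= 560 · 0.002744 · 0.14076 = 0.21630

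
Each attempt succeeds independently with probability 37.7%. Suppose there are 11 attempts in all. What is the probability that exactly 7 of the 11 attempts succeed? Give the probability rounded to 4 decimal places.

0.0538

X ~ Binomial(n=11, p=0.377).
P(X=7) = C(11,7) · p^7 · (1−p)^4
= 330 · 0.0010824 · 0.15064 = 0.053809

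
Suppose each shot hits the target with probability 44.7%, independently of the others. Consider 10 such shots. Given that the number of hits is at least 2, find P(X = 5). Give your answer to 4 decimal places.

0.2384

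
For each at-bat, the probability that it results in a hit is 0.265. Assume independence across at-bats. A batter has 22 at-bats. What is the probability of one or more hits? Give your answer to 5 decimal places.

P(at least one) = 1 − P(none) = 1 − (1 − 0.265)^22
= 1 − 0.0011437 = 0.9988563

0.99886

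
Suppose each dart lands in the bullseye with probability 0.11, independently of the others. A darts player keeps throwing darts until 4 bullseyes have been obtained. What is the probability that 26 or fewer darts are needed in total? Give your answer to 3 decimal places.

Finishing within 26 darts ⇔ at least 4 successes in the first 26. With X ~ Binomial(26, 0.11), P(Y ≤ 26) = 1 − P(X ≤ 3).
  k=0: C(26,0)·0.11^0·0.89^26 = 0.04832
  k=1: C(26,1)·0.11^1·0.89^25 = 0.15528
  k=2: C(26,2)·0.11^2·0.89^24 = 0.23990
  k=3: C(26,3)·0.11^3·0.89^23 = 0.23720
1 − 0.68070 = 0.31930

0.319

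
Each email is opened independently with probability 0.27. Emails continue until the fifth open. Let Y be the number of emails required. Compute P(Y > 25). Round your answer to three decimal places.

0.155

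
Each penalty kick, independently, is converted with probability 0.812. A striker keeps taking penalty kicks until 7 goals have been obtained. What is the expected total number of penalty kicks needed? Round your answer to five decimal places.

8.62069

Y = total penalty kicks until the seventh success; negative binomial with r=7, p=0.812.
E[Y] = r / p = 7 / 0.812 = 8.6206897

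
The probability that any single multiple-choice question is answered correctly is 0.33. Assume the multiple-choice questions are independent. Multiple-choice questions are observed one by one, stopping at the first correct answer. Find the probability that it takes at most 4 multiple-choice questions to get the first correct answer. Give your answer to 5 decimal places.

0.79849

Y = number of multiple-choice questions to the first success; geometric, p = 0.33.
P(Y ≤ 4) = 1 − (1−p)^4 = 1 − 0.2015112 = 0.7984888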